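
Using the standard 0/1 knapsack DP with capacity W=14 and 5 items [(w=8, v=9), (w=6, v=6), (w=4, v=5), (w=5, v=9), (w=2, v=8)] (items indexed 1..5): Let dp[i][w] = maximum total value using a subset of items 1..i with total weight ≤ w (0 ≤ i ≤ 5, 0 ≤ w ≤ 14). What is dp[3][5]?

i\w   0   1   2   3   4   5   6   7   8   9  10  11  12  13  14
  0   0   0   0   0   0   0   0   0   0   0   0   0   0   0   0
  1   0   0   0   0   0   0   0   0   9   9   9   9   9   9   9
  2   0   0   0   0   0   0   6   6   9   9   9   9   9   9  15
  3   0   0   0   0   5   5   6   6   9   9  11  11  14  14  15
  4   0   0   0   0   5   9   9   9   9  14  14  15  15  18  18
  5   0   0   8   8   8   9  13  17  17  17  17  22  22  23  23

5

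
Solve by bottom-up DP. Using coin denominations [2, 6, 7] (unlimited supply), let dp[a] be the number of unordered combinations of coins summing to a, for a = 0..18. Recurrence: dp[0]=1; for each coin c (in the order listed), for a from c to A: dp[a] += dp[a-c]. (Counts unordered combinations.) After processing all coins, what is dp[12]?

3

after  coin     0     1     2     3     4     5     6     7     8     9    10    11    12    13    14    15    16    17    18
          2     1     0     1     0     1     0     1     0     1     0     1     0     1     0     1     0     1     0     1
          6     1     0     1     0     1     0     2     0     2     0     2     0     3     0     3     0     3     0     4
          7     1     0     1     0     1     0     2     1     2     1     2     1     3     2     4     2     4     2     5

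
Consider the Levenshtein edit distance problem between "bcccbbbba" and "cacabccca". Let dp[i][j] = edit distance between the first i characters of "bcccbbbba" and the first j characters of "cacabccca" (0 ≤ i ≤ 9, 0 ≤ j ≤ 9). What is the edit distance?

6

   ''  c  a  c  a  b  c  c  c  a
''  0  1  2  3  4  5  6  7  8  9
 b  1  1  2  3  4  4  5  6  7  8
 c  2  1  2  2  3  4  4  5  6  7
 c  3  2  2  2  3  4  4  4  5  6
 c  4  3  3  2  3  4  4  4  4  5
 b  5  4  4  3  3  3  4  5  5  5
 b  6  5  5  4  4  3  4  5  6  6
 b  7  6  6  5  5  4  4  5  6  7
 b  8  7  7  6  6  5  5  5  6  7
 a  9  8  7  7  6  6  6  6  6  6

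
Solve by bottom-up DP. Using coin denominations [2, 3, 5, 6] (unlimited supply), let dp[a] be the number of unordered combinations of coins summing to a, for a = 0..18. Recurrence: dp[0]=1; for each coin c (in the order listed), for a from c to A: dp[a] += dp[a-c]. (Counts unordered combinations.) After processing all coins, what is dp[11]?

6

after  coin     0     1     2     3     4     5     6     7     8     9    10    11    12    13    14    15    16    17    18
          2     1     0     1     0     1     0     1     0     1     0     1     0     1     0     1     0     1     0     1
          3     1     0     1     1     1     1     2     1     2     2     2     2     3     2     3     3     3     3     4
          5     1     0     1     1     1     2     2     2     3     3     4     4     5     5     6     7     7     8     9
          6     1     0     1     1     1     2     3     2     4     4     5     6     8     7    10    11    12    14    17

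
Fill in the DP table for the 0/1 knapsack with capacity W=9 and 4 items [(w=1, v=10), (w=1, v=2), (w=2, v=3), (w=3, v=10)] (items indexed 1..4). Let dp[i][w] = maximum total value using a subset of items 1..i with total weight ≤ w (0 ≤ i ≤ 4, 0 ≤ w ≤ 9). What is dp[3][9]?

i\w   0   1   2   3   4   5   6   7   8   9
  0   0   0   0   0   0   0   0   0   0   0
  1   0  10  10  10  10  10  10  10  10  10
  2   0  10  12  12  12  12  12  12  12  12
  3   0  10  12  13  15  15  15  15  15  15
  4   0  10  12  13  20  22  23  25  25  25

15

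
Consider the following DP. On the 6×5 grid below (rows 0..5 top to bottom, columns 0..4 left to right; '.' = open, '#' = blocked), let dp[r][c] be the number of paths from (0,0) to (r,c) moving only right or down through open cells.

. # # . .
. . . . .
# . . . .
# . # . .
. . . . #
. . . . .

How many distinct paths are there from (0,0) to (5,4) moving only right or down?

6

r\c   0   1   2   3   4
  0   1   0   0   0   0
  1   1   1   1   1   1
  2   0   1   2   3   4
  3   0   1   0   3   7
  4   0   1   1   4   0
  5   0   1   2   6   6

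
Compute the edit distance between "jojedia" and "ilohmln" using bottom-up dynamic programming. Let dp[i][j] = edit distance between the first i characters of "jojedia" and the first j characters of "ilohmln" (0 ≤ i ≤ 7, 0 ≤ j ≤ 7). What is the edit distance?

   ''  i  l  o  h  m  l  n
''  0  1  2  3  4  5  6  7
 j  1  1  2  3  4  5  6  7
 o  2  2  2  2  3  4  5  6
 j  3  3  3  3  3  4  5  6
 e  4  4  4  4  4  4  5  6
 d  5  5  5  5  5  5  5  6
 i  6  5  6  6  6  6  6  6
 a  7  6  6  7  7  7  7  7

7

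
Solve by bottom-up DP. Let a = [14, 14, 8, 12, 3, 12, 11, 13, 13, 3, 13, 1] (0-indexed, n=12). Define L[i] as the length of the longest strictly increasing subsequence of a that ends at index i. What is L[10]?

   i    0    1    2    3    4    5    6    7    8    9   10   11
a[i]   14   14    8   12    3   12   11   13   13    3   13    1
L[i]    1    1    1    2    1    2    2    3    3    1    3    1

3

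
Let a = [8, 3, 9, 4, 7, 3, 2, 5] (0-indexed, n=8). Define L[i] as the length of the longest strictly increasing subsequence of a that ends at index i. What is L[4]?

   i    0    1    2    3    4    5    6    7
a[i]    8    3    9    4    7    3    2    5
L[i]    1    1    2    2    3    1    1    3

3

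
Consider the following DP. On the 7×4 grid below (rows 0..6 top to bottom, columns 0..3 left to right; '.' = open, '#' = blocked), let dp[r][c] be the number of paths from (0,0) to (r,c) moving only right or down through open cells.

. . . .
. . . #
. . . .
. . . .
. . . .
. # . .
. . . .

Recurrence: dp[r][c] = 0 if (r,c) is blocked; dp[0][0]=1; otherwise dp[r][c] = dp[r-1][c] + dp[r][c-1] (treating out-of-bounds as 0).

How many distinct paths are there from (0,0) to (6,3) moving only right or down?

62

r\c   0   1   2   3
  0   1   1   1   1
  1   1   2   3   0
  2   1   3   6   6
  3   1   4  10  16
  4   1   5  15  31
  5   1   0  15  46
  6   1   1  16  62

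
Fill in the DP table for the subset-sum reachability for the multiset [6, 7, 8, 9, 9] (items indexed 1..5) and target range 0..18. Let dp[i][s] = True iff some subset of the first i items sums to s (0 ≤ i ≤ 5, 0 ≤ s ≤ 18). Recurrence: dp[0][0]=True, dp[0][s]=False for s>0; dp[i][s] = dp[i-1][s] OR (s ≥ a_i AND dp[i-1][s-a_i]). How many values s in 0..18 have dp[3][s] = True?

7

i\s   0   1   2   3   4   5   6   7   8   9  10  11  12  13  14  15  16  17  18
  0   T   F   F   F   F   F   F   F   F   F   F   F   F   F   F   F   F   F   F
  1   T   F   F   F   F   F   T   F   F   F   F   F   F   F   F   F   F   F   F
  2   T   F   F   F   F   F   T   T   F   F   F   F   F   T   F   F   F   F   F
  3   T   F   F   F   F   F   T   T   T   F   F   F   F   T   T   T   F   F   F
  4   T   F   F   F   F   F   T   T   T   T   F   F   F   T   T   T   T   T   F
  5   T   F   F   F   F   F   T   T   T   T   F   F   F   T   T   T   T   T   T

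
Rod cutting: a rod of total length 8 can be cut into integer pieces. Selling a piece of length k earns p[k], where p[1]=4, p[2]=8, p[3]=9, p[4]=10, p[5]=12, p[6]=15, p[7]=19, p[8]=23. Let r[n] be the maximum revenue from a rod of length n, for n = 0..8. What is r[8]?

   n    0    1    2    3    4    5    6    7    8
r[n]    0    4    8   12   16   20   24   28   32

32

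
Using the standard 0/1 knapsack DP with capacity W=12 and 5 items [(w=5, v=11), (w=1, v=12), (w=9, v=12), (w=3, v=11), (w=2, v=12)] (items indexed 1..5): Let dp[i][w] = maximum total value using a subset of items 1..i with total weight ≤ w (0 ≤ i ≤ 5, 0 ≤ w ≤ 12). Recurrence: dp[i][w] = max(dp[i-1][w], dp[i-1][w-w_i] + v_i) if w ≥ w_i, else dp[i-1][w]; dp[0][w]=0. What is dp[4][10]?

34

i\w   0   1   2   3   4   5   6   7   8   9  10  11  12
  0   0   0   0   0   0   0   0   0   0   0   0   0   0
  1   0   0   0   0   0  11  11  11  11  11  11  11  11
  2   0  12  12  12  12  12  23  23  23  23  23  23  23
  3   0  12  12  12  12  12  23  23  23  23  24  24  24
  4   0  12  12  12  23  23  23  23  23  34  34  34  34
  5   0  12  12  24  24  24  35  35  35  35  35  46  46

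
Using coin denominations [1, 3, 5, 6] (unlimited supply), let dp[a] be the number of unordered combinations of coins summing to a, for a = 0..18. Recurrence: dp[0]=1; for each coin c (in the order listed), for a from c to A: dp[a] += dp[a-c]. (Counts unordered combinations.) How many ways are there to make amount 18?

31

after  coin     0     1     2     3     4     5     6     7     8     9    10    11    12    13    14    15    16    17    18
          1     1     1     1     1     1     1     1     1     1     1     1     1     1     1     1     1     1     1     1
          3     1     1     1     2     2     2     3     3     3     4     4     4     5     5     5     6     6     6     7
          5     1     1     1     2     2     3     4     4     5     6     7     8     9    10    11    13    14    15    17
          6     1     1     1     2     2     3     5     5     6     8     9    11    14    15    17    21    23    26    31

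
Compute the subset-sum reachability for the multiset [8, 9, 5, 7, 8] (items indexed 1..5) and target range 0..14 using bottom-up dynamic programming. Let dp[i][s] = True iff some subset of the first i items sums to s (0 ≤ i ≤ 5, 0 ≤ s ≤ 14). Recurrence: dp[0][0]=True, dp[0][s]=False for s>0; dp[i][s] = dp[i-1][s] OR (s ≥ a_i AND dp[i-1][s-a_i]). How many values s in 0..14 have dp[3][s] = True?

i\s   0   1   2   3   4   5   6   7   8   9  10  11  12  13  14
  0   T   F   F   F   F   F   F   F   F   F   F   F   F   F   F
  1   T   F   F   F   F   F   F   F   T   F   F   F   F   F   F
  2   T   F   F   F   F   F   F   F   T   T   F   F   F   F   F
  3   T   F   F   F   F   T   F   F   T   T   F   F   F   T   T
  4   T   F   F   F   F   T   F   T   T   T   F   F   T   T   T
  5   T   F   F   F   F   T   F   T   T   T   F   F   T   T   T

6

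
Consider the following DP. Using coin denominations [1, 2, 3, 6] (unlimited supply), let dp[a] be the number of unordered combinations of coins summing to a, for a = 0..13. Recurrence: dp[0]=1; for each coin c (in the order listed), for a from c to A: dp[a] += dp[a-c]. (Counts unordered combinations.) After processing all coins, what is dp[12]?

after  coin     0     1     2     3     4     5     6     7     8     9    10    11    12    13
          1     1     1     1     1     1     1     1     1     1     1     1     1     1     1
          2     1     1     2     2     3     3     4     4     5     5     6     6     7     7
          3     1     1     2     3     4     5     7     8    10    12    14    16    19    21
          6     1     1     2     3     4     5     8     9    12    15    18    21    27    30

27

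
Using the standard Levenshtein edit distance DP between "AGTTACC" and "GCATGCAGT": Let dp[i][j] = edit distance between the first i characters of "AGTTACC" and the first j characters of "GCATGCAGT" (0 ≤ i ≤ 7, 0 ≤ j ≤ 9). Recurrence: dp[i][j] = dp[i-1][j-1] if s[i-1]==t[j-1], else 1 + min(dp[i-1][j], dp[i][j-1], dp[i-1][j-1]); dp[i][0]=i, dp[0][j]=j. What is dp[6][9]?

7

   ''  G  C  A  T  G  C  A  G  T
''  0  1  2  3  4  5  6  7  8  9
 A  1  1  2  2  3  4  5  6  7  8
 G  2  1  2  3  3  3  4  5  6  7
 T  3  2  2  3  3  4  4  5  6  6
 T  4  3  3  3  3  4  5  5  6  6
 A  5  4  4  3  4  4  5  5  6  7
 C  6  5  4  4  4  5  4  5  6  7
 C  7  6  5  5  5  5  5  5  6  7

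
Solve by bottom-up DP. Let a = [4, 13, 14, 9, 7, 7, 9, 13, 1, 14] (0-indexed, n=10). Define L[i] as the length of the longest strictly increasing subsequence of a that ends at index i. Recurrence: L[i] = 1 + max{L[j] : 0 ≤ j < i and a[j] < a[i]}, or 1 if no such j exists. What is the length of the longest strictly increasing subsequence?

   i    0    1    2    3    4    5    6    7    8    9
a[i]    4   13   14    9    7    7    9   13    1   14
L[i]    1    2    3    2    2    2    3    4    1    5

5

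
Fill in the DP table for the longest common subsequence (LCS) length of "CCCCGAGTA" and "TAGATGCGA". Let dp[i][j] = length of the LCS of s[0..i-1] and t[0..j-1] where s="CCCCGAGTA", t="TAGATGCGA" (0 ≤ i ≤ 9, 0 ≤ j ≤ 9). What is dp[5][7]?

   ''  T  A  G  A  T  G  C  G  A
''  0  0  0  0  0  0  0  0  0  0
 C  0  0  0  0  0  0  0  1  1  1
 C  0  0  0  0  0  0  0  1  1  1
 C  0  0  0  0  0  0  0  1  1  1
 C  0  0  0  0  0  0  0  1  1  1
 G  0  0  0  1  1  1  1  1  2  2
 A  0  0  1  1  2  2  2  2  2  3
 G  0  0  1  2  2  2  3  3  3  3
 T  0  1  1  2  2  3  3  3  3  3
 A  0  1  2  2  3  3  3  3  3  4

1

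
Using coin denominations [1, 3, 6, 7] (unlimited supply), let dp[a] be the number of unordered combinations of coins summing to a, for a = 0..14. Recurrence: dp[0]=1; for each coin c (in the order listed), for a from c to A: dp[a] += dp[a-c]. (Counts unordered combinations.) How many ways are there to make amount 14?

after  coin     0     1     2     3     4     5     6     7     8     9    10    11    12    13    14
          1     1     1     1     1     1     1     1     1     1     1     1     1     1     1     1
          3     1     1     1     2     2     2     3     3     3     4     4     4     5     5     5
          6     1     1     1     2     2     2     4     4     4     6     6     6     9     9     9
          7     1     1     1     2     2     2     4     5     5     7     8     8    11    13    14

14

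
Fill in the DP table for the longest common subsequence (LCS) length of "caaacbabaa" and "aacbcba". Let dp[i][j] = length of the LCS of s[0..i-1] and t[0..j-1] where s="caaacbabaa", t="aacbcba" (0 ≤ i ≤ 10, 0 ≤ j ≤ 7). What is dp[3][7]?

2

   ''  a  a  c  b  c  b  a
''  0  0  0  0  0  0  0  0
 c  0  0  0  1  1  1  1  1
 a  0  1  1  1  1  1  1  2
 a  0  1  2  2  2  2  2  2
 a  0  1  2  2  2  2  2  3
 c  0  1  2  3  3  3  3  3
 b  0  1  2  3  4  4  4  4
 a  0  1  2  3  4  4  4  5
 b  0  1  2  3  4  4  5  5
 a  0  1  2  3  4  4  5  6
 a  0  1  2  3  4  4  5  6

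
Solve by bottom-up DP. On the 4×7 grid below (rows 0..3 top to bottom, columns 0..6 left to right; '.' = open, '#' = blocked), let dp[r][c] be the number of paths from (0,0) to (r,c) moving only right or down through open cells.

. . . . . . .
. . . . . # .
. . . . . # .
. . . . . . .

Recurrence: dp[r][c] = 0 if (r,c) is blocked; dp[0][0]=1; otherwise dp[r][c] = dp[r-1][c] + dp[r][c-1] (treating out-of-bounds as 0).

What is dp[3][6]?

r\c   0   1   2   3   4   5   6
  0   1   1   1   1   1   1   1
  1   1   2   3   4   5   0   1
  2   1   3   6  10  15   0   1
  3   1   4  10  20  35  35  36

36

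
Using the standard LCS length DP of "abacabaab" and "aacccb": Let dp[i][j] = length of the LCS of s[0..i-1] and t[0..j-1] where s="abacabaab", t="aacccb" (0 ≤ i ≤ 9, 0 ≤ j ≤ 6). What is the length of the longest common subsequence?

4

   ''  a  a  c  c  c  b
''  0  0  0  0  0  0  0
 a  0  1  1  1  1  1  1
 b  0  1  1  1  1  1  2
 a  0  1  2  2  2  2  2
 c  0  1  2  3  3  3  3
 a  0  1  2  3  3  3  3
 b  0  1  2  3  3  3  4
 a  0  1  2  3  3  3  4
 a  0  1  2  3  3  3  4
 b  0  1  2  3  3  3  4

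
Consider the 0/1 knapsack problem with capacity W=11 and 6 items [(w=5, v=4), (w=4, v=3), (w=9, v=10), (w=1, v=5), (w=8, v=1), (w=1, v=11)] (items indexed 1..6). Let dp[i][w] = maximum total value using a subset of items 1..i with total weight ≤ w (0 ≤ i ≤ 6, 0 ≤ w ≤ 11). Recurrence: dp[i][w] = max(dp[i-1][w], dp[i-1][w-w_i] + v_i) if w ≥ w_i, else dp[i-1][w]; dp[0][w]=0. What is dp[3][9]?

10

i\w   0   1   2   3   4   5   6   7   8   9  10  11
  0   0   0   0   0   0   0   0   0   0   0   0   0
  1   0   0   0   0   0   4   4   4   4   4   4   4
  2   0   0   0   0   3   4   4   4   4   7   7   7
  3   0   0   0   0   3   4   4   4   4  10  10  10
  4   0   5   5   5   5   8   9   9   9  10  15  15
  5   0   5   5   5   5   8   9   9   9  10  15  15
  6   0  11  16  16  16  16  19  20  20  20  21  26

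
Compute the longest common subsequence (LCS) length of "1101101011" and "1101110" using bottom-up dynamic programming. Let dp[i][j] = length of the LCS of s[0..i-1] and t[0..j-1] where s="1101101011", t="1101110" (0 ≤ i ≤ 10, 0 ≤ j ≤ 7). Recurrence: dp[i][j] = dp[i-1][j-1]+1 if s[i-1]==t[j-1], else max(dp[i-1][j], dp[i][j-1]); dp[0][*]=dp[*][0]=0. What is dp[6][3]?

3

   ''  1  1  0  1  1  1  0
''  0  0  0  0  0  0  0  0
 1  0  1  1  1  1  1  1  1
 1  0  1  2  2  2  2  2  2
 0  0  1  2  3  3  3  3  3
 1  0  1  2  3  4  4  4  4
 1  0  1  2  3  4  5  5  5
 0  0  1  2  3  4  5  5  6
 1  0  1  2  3  4  5  6  6
 0  0  1  2  3  4  5  6  7
 1  0  1  2  3  4  5  6  7
 1  0  1  2  3  4  5  6  7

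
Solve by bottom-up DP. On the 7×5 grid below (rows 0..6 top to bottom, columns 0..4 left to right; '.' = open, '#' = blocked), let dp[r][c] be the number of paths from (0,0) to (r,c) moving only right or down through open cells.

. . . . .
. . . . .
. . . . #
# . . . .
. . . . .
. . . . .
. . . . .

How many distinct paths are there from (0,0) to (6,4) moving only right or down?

r\c   0   1   2   3   4
  0   1   1   1   1   1
  1   1   2   3   4   5
  2   1   3   6  10   0
  3   0   3   9  19  19
  4   0   3  12  31  50
  5   0   3  15  46  96
  6   0   3  18  64 160

160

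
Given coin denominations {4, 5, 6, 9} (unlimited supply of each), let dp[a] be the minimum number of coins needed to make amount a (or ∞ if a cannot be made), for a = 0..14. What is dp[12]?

2

 a  0  1  2  3  4  5  6  7  8  9 10 11 12 13 14
dp  0  -  -  -  1  1  1  -  2  1  2  2  2  2  2
(- denotes ∞ / unreachable)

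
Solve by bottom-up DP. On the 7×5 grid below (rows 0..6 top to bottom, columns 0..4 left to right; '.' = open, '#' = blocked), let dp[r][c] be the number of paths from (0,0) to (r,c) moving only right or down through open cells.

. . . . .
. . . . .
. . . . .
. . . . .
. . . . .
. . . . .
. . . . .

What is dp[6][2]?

r\c   0   1   2   3   4
  0   1   1   1   1   1
  1   1   2   3   4   5
  2   1   3   6  10  15
  3   1   4  10  20  35
  4   1   5  15  35  70
  5   1   6  21  56 126
  6   1   7  28  84 210

28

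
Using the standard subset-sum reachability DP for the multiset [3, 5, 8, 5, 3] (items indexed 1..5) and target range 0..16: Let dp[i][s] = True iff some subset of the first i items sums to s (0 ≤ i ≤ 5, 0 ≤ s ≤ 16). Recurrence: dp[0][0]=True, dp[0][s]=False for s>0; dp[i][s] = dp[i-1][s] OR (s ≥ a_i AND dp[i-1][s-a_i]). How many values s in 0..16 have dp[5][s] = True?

10

i\s   0   1   2   3   4   5   6   7   8   9  10  11  12  13  14  15  16
  0   T   F   F   F   F   F   F   F   F   F   F   F   F   F   F   F   F
  1   T   F   F   T   F   F   F   F   F   F   F   F   F   F   F   F   F
  2   T   F   F   T   F   T   F   F   T   F   F   F   F   F   F   F   F
  3   T   F   F   T   F   T   F   F   T   F   F   T   F   T   F   F   T
  4   T   F   F   T   F   T   F   F   T   F   T   T   F   T   F   F   T
  5   T   F   F   T   F   T   T   F   T   F   T   T   F   T   T   F   T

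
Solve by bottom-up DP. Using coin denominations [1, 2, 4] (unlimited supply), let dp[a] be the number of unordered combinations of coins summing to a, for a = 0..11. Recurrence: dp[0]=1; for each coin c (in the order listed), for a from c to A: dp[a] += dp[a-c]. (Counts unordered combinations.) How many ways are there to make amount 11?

12

after  coin     0     1     2     3     4     5     6     7     8     9    10    11
          1     1     1     1     1     1     1     1     1     1     1     1     1
          2     1     1     2     2     3     3     4     4     5     5     6     6
          4     1     1     2     2     4     4     6     6     9     9    12    12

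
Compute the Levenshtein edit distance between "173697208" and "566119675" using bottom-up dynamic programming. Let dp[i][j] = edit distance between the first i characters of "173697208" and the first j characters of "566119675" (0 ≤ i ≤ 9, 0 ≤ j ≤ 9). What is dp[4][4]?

   ''  5  6  6  1  1  9  6  7  5
''  0  1  2  3  4  5  6  7  8  9
 1  1  1  2  3  3  4  5  6  7  8
 7  2  2  2  3  4  4  5  6  6  7
 3  3  3  3  3  4  5  5  6  7  7
 6  4  4  3  3  4  5  6  5  6  7
 9  5  5  4  4  4  5  5  6  6  7
 7  6  6  5  5  5  5  6  6  6  7
 2  7  7  6  6  6  6  6  7  7  7
 0  8  8  7  7  7  7  7  7  8  8
 8  9  9  8  8  8  8  8  8  8  9

4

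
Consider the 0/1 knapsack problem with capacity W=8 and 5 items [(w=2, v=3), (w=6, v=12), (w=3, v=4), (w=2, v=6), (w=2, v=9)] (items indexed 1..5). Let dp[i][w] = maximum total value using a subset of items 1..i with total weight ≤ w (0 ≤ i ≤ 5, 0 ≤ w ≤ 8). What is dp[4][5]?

10

i\w   0   1   2   3   4   5   6   7   8
  0   0   0   0   0   0   0   0   0   0
  1   0   0   3   3   3   3   3   3   3
  2   0   0   3   3   3   3  12  12  15
  3   0   0   3   4   4   7  12  12  15
  4   0   0   6   6   9  10  12  13  18
  5   0   0   9   9  15  15  18  19  21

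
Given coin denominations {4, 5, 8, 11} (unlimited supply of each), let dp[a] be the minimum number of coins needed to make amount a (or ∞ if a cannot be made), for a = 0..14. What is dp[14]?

3

 a  0  1  2  3  4  5  6  7  8  9 10 11 12 13 14
dp  0  -  -  -  1  1  -  -  1  2  2  1  2  2  3
(- denotes ∞ / unreachable)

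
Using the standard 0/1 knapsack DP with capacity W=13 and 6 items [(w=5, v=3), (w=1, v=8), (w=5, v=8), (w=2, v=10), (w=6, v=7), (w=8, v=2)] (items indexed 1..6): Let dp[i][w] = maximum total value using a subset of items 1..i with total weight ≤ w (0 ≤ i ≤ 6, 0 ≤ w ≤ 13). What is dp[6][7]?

i\w   0   1   2   3   4   5   6   7   8   9  10  11  12  13
  0   0   0   0   0   0   0   0   0   0   0   0   0   0   0
  1   0   0   0   0   0   3   3   3   3   3   3   3   3   3
  2   0   8   8   8   8   8  11  11  11  11  11  11  11  11
  3   0   8   8   8   8   8  16  16  16  16  16  19  19  19
  4   0   8  10  18  18  18  18  18  26  26  26  26  26  29
  5   0   8  10  18  18  18  18  18  26  26  26  26  26  29
  6   0   8  10  18  18  18  18  18  26  26  26  26  26  29

18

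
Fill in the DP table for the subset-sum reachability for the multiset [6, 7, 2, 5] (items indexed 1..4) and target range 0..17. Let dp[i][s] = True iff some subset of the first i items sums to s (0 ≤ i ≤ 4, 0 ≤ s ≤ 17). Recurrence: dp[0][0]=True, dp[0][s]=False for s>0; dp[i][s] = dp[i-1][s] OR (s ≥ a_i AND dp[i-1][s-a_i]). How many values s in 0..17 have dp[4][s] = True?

12

i\s   0   1   2   3   4   5   6   7   8   9  10  11  12  13  14  15  16  17
  0   T   F   F   F   F   F   F   F   F   F   F   F   F   F   F   F   F   F
  1   T   F   F   F   F   F   T   F   F   F   F   F   F   F   F   F   F   F
  2   T   F   F   F   F   F   T   T   F   F   F   F   F   T   F   F   F   F
  3   T   F   T   F   F   F   T   T   T   T   F   F   F   T   F   T   F   F
  4   T   F   T   F   F   T   T   T   T   T   F   T   T   T   T   T   F   F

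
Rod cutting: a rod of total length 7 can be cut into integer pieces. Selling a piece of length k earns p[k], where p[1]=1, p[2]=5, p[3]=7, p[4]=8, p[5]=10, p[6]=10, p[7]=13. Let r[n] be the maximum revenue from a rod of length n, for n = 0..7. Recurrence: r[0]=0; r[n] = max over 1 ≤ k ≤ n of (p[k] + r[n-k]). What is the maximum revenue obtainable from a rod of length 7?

   n    0    1    2    3    4    5    6    7
r[n]    0    1    5    7   10   12   15   17

17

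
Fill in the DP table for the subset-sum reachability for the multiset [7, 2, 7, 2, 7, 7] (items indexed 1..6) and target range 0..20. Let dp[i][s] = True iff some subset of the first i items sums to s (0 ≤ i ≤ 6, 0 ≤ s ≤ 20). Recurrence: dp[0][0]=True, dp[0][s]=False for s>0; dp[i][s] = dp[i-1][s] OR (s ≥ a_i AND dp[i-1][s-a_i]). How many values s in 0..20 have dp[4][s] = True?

9

i\s   0   1   2   3   4   5   6   7   8   9  10  11  12  13  14  15  16  17  18  19  20
  0   T   F   F   F   F   F   F   F   F   F   F   F   F   F   F   F   F   F   F   F   F
  1   T   F   F   F   F   F   F   T   F   F   F   F   F   F   F   F   F   F   F   F   F
  2   T   F   T   F   F   F   F   T   F   T   F   F   F   F   F   F   F   F   F   F   F
  3   T   F   T   F   F   F   F   T   F   T   F   F   F   F   T   F   T   F   F   F   F
  4   T   F   T   F   T   F   F   T   F   T   F   T   F   F   T   F   T   F   T   F   F
  5   T   F   T   F   T   F   F   T   F   T   F   T   F   F   T   F   T   F   T   F   F
  6   T   F   T   F   T   F   F   T   F   T   F   T   F   F   T   F   T   F   T   F   F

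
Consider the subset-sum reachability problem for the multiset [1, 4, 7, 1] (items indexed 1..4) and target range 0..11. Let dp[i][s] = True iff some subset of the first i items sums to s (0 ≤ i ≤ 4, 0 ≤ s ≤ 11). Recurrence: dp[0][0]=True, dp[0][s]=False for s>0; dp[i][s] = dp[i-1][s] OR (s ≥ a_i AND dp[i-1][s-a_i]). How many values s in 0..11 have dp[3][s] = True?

7

i\s   0   1   2   3   4   5   6   7   8   9  10  11
  0   T   F   F   F   F   F   F   F   F   F   F   F
  1   T   T   F   F   F   F   F   F   F   F   F   F
  2   T   T   F   F   T   T   F   F   F   F   F   F
  3   T   T   F   F   T   T   F   T   T   F   F   T
  4   T   T   T   F   T   T   T   T   T   T   F   T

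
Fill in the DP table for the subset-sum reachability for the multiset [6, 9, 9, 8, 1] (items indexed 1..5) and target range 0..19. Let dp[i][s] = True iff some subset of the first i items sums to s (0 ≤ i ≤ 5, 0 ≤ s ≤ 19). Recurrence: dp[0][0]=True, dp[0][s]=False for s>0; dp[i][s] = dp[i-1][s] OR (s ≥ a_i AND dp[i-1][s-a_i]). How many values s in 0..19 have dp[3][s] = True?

5

i\s   0   1   2   3   4   5   6   7   8   9  10  11  12  13  14  15  16  17  18  19
  0   T   F   F   F   F   F   F   F   F   F   F   F   F   F   F   F   F   F   F   F
  1   T   F   F   F   F   F   T   F   F   F   F   F   F   F   F   F   F   F   F   F
  2   T   F   F   F   F   F   T   F   F   T   F   F   F   F   F   T   F   F   F   F
  3   T   F   F   F   F   F   T   F   F   T   F   F   F   F   F   T   F   F   T   F
  4   T   F   F   F   F   F   T   F   T   T   F   F   F   F   T   T   F   T   T   F
  5   T   T   F   F   F   F   T   T   T   T   T   F   F   F   T   T   T   T   T   T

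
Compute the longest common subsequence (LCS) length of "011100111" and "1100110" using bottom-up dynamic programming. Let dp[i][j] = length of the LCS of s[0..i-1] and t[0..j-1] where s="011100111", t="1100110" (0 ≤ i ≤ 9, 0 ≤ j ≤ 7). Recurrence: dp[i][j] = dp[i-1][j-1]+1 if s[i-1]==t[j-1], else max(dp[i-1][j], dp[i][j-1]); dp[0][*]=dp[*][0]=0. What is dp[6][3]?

   ''  1  1  0  0  1  1  0
''  0  0  0  0  0  0  0  0
 0  0  0  0  1  1  1  1  1
 1  0  1  1  1  1  2  2  2
 1  0  1  2  2  2  2  3  3
 1  0  1  2  2  2  3  3  3
 0  0  1  2  3  3  3  3  4
 0  0  1  2  3  4  4  4  4
 1  0  1  2  3  4  5  5  5
 1  0  1  2  3  4  5  6  6
 1  0  1  2  3  4  5  6  6

3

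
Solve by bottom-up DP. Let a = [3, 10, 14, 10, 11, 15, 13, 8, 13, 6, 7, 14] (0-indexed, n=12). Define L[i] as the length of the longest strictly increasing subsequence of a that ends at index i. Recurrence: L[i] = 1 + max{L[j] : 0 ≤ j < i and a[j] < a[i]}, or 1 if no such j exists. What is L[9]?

2

   i    0    1    2    3    4    5    6    7    8    9   10   11
a[i]    3   10   14   10   11   15   13    8   13    6    7   14
L[i]    1    2    3    2    3    4    4    2    4    2    3    5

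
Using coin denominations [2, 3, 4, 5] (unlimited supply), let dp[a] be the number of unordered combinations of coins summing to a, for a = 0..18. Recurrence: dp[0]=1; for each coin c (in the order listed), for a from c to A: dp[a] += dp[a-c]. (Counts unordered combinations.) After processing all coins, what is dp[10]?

7

after  coin     0     1     2     3     4     5     6     7     8     9    10    11    12    13    14    15    16    17    18
          2     1     0     1     0     1     0     1     0     1     0     1     0     1     0     1     0     1     0     1
          3     1     0     1     1     1     1     2     1     2     2     2     2     3     2     3     3     3     3     4
          4     1     0     1     1     2     1     3     2     4     3     5     4     7     5     8     7    10     8    12
          5     1     0     1     1     2     2     3     3     5     5     7     7    10    10    13    14    17    18    22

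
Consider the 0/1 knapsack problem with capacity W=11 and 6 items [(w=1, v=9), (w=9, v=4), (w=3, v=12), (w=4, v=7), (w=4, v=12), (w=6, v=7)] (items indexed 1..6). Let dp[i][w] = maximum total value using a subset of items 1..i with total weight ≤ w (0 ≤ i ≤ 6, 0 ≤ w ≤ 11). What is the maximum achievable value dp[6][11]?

i\w   0   1   2   3   4   5   6   7   8   9  10  11
  0   0   0   0   0   0   0   0   0   0   0   0   0
  1   0   9   9   9   9   9   9   9   9   9   9   9
  2   0   9   9   9   9   9   9   9   9   9  13  13
  3   0   9   9  12  21  21  21  21  21  21  21  21
  4   0   9   9  12  21  21  21  21  28  28  28  28
  5   0   9   9  12  21  21  21  24  33  33  33  33
  6   0   9   9  12  21  21  21  24  33  33  33  33

33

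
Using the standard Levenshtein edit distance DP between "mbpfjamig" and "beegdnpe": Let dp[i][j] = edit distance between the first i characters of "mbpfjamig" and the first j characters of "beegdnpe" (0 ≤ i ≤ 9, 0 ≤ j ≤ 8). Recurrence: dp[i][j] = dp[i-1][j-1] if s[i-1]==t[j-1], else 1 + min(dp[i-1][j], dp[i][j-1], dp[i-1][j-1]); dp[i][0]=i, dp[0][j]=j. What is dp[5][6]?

   ''  b  e  e  g  d  n  p  e
''  0  1  2  3  4  5  6  7  8
 m  1  1  2  3  4  5  6  7  8
 b  2  1  2  3  4  5  6  7  8
 p  3  2  2  3  4  5  6  6  7
 f  4  3  3  3  4  5  6  7  7
 j  5  4  4  4  4  5  6  7  8
 a  6  5  5  5  5  5  6  7  8
 m  7  6  6  6  6  6  6  7  8
 i  8  7  7  7  7  7  7  7  8
 g  9  8  8  8  7  8  8  8  8

6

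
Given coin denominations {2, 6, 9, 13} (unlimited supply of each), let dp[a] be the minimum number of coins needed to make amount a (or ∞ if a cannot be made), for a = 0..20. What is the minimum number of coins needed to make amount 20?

 a  0  1  2  3  4  5  6  7  8  9 10 11 12 13 14 15 16 17 18 19 20
dp  0  -  1  -  2  -  1  -  2  1  3  2  2  1  3  2  4  3  2  2  3
(- denotes ∞ / unreachable)

3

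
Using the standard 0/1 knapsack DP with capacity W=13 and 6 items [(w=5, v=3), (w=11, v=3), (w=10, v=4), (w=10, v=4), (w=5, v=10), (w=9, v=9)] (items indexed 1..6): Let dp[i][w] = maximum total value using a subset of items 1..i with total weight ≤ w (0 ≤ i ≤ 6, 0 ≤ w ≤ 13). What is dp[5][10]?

i\w   0   1   2   3   4   5   6   7   8   9  10  11  12  13
  0   0   0   0   0   0   0   0   0   0   0   0   0   0   0
  1   0   0   0   0   0   3   3   3   3   3   3   3   3   3
  2   0   0   0   0   0   3   3   3   3   3   3   3   3   3
  3   0   0   0   0   0   3   3   3   3   3   4   4   4   4
  4   0   0   0   0   0   3   3   3   3   3   4   4   4   4
  5   0   0   0   0   0  10  10  10  10  10  13  13  13  13
  6   0   0   0   0   0  10  10  10  10  10  13  13  13  13

13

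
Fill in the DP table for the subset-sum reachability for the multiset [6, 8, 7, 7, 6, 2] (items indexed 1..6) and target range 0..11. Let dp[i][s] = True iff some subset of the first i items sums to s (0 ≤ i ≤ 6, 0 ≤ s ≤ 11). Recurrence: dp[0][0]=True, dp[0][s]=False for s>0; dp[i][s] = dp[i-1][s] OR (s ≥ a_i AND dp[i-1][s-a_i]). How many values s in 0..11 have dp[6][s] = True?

i\s   0   1   2   3   4   5   6   7   8   9  10  11
  0   T   F   F   F   F   F   F   F   F   F   F   F
  1   T   F   F   F   F   F   T   F   F   F   F   F
  2   T   F   F   F   F   F   T   F   T   F   F   F
  3   T   F   F   F   F   F   T   T   T   F   F   F
  4   T   F   F   F   F   F   T   T   T   F   F   F
  5   T   F   F   F   F   F   T   T   T   F   F   F
  6   T   F   T   F   F   F   T   T   T   T   T   F

7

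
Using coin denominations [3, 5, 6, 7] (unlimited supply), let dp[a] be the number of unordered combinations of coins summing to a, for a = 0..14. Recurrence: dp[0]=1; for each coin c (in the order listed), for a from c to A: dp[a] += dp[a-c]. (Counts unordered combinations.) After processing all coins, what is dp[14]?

3

after  coin     0     1     2     3     4     5     6     7     8     9    10    11    12    13    14
          3     1     0     0     1     0     0     1     0     0     1     0     0     1     0     0
          5     1     0     0     1     0     1     1     0     1     1     1     1     1     1     1
          6     1     0     0     1     0     1     2     0     1     2     1     2     3     1     2
          7     1     0     0     1     0     1     2     1     1     2     2     2     4     3     3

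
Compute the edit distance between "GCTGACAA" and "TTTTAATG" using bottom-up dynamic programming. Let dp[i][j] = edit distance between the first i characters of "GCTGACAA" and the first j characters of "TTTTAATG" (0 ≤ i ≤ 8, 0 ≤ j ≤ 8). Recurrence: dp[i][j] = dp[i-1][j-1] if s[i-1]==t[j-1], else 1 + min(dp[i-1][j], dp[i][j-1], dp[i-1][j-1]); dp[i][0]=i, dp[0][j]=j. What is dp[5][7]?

5

   ''  T  T  T  T  A  A  T  G
''  0  1  2  3  4  5  6  7  8
 G  1  1  2  3  4  5  6  7  7
 C  2  2  2  3  4  5  6  7  8
 T  3  2  2  2  3  4  5  6  7
 G  4  3  3  3  3  4  5  6  6
 A  5  4  4  4  4  3  4  5  6
 C  6  5  5  5  5  4  4  5  6
 A  7  6  6  6  6  5  4  5  6
 A  8  7  7  7  7  6  5  5  6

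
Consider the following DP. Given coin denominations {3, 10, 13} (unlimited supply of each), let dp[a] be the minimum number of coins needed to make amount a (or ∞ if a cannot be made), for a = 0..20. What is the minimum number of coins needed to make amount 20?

2

 a  0  1  2  3  4  5  6  7  8  9 10 11 12 13 14 15 16 17 18 19 20
dp  0  -  -  1  -  -  2  -  -  3  1  -  4  1  -  5  2  -  6  3  2
(- denotes ∞ / unreachable)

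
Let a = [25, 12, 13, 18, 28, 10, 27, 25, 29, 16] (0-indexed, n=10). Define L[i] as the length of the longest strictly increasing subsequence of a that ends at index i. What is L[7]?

   i    0    1    2    3    4    5    6    7    8    9
a[i]   25   12   13   18   28   10   27   25   29   16
L[i]    1    1    2    3    4    1    4    4    5    3

4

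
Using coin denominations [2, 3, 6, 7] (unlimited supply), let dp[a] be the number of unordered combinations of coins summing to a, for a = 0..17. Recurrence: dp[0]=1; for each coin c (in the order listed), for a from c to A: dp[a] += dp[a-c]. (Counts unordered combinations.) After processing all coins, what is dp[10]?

4

after  coin     0     1     2     3     4     5     6     7     8     9    10    11    12    13    14    15    16    17
          2     1     0     1     0     1     0     1     0     1     0     1     0     1     0     1     0     1     0
          3     1     0     1     1     1     1     2     1     2     2     2     2     3     2     3     3     3     3
          6     1     0     1     1     1     1     3     1     3     3     3     3     6     3     6     6     6     6
          7     1     0     1     1     1     1     3     2     3     4     4     4     7     6     8     9    10    10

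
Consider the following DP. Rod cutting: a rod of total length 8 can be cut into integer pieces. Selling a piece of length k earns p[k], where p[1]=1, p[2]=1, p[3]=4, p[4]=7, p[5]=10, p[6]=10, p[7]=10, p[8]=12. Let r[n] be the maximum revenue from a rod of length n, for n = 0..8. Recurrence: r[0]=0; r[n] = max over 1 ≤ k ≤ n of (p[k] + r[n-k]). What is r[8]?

   n    0    1    2    3    4    5    6    7    8
r[n]    0    1    2    4    7   10   11   12   14

14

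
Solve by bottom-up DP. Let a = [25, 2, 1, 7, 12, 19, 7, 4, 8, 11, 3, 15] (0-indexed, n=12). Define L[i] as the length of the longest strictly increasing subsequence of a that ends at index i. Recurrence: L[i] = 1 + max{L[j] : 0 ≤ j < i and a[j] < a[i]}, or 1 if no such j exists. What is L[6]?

2

   i    0    1    2    3    4    5    6    7    8    9   10   11
a[i]   25    2    1    7   12   19    7    4    8   11    3   15
L[i]    1    1    1    2    3    4    2    2    3    4    2    5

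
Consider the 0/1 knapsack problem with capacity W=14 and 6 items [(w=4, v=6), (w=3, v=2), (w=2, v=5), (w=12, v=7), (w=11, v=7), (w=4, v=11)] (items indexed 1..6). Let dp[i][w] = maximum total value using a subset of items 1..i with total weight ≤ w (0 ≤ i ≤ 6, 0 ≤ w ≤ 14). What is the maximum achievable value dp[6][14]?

24

i\w   0   1   2   3   4   5   6   7   8   9  10  11  12  13  14
  0   0   0   0   0   0   0   0   0   0   0   0   0   0   0   0
  1   0   0   0   0   6   6   6   6   6   6   6   6   6   6   6
  2   0   0   0   2   6   6   6   8   8   8   8   8   8   8   8
  3   0   0   5   5   6   7  11  11  11  13  13  13  13  13  13
  4   0   0   5   5   6   7  11  11  11  13  13  13  13  13  13
  5   0   0   5   5   6   7  11  11  11  13  13  13  13  13  13
  6   0   0   5   5  11  11  16  16  17  18  22  22  22  24  24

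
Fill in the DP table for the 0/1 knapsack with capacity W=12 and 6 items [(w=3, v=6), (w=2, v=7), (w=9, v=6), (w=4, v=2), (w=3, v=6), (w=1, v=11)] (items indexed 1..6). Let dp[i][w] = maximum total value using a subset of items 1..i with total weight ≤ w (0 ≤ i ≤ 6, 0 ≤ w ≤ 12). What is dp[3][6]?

13

i\w   0   1   2   3   4   5   6   7   8   9  10  11  12
  0   0   0   0   0   0   0   0   0   0   0   0   0   0
  1   0   0   0   6   6   6   6   6   6   6   6   6   6
  2   0   0   7   7   7  13  13  13  13  13  13  13  13
  3   0   0   7   7   7  13  13  13  13  13  13  13  13
  4   0   0   7   7   7  13  13  13  13  15  15  15  15
  5   0   0   7   7   7  13  13  13  19  19  19  19  21
  6   0  11  11  18  18  18  24  24  24  30  30  30  30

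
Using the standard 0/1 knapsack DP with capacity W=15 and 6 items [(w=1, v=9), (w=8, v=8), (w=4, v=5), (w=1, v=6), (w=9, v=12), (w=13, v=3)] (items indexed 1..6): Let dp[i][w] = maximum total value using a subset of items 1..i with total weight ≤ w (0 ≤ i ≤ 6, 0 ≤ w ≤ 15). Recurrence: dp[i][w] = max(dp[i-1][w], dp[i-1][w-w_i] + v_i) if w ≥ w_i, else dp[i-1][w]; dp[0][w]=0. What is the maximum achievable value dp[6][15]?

32

i\w   0   1   2   3   4   5   6   7   8   9  10  11  12  13  14  15
  0   0   0   0   0   0   0   0   0   0   0   0   0   0   0   0   0
  1   0   9   9   9   9   9   9   9   9   9   9   9   9   9   9   9
  2   0   9   9   9   9   9   9   9   9  17  17  17  17  17  17  17
  3   0   9   9   9   9  14  14  14  14  17  17  17  17  22  22  22
  4   0   9  15  15  15  15  20  20  20  20  23  23  23  23  28  28
  5   0   9  15  15  15  15  20  20  20  20  23  27  27  27  28  32
  6   0   9  15  15  15  15  20  20  20  20  23  27  27  27  28  32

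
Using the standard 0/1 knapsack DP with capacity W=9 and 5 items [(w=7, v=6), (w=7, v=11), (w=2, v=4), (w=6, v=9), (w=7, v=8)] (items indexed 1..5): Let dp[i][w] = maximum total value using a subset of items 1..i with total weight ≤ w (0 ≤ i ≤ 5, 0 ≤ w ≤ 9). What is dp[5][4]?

i\w   0   1   2   3   4   5   6   7   8   9
  0   0   0   0   0   0   0   0   0   0   0
  1   0   0   0   0   0   0   0   6   6   6
  2   0   0   0   0   0   0   0  11  11  11
  3   0   0   4   4   4   4   4  11  11  15
  4   0   0   4   4   4   4   9  11  13  15
  5   0   0   4   4   4   4   9  11  13  15

4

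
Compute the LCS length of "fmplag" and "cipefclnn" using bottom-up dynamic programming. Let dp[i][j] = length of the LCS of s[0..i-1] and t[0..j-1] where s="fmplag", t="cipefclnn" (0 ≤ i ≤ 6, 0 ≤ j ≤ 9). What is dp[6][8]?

   ''  c  i  p  e  f  c  l  n  n
''  0  0  0  0  0  0  0  0  0  0
 f  0  0  0  0  0  1  1  1  1  1
 m  0  0  0  0  0  1  1  1  1  1
 p  0  0  0  1  1  1  1  1  1  1
 l  0  0  0  1  1  1  1  2  2  2
 a  0  0  0  1  1  1  1  2  2  2
 g  0  0  0  1  1  1  1  2  2  2

2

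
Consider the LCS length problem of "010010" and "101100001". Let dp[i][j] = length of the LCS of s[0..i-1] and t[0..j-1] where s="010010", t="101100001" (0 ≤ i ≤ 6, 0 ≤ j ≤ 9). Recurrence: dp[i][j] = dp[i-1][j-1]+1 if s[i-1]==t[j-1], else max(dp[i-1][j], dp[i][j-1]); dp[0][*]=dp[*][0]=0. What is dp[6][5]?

4

   ''  1  0  1  1  0  0  0  0  1
''  0  0  0  0  0  0  0  0  0  0
 0  0  0  1  1  1  1  1  1  1  1
 1  0  1  1  2  2  2  2  2  2  2
 0  0  1  2  2  2  3  3  3  3  3
 0  0  1  2  2  2  3  4  4  4  4
 1  0  1  2  3  3  3  4  4  4  5
 0  0  1  2  3  3  4  4  5  5  5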